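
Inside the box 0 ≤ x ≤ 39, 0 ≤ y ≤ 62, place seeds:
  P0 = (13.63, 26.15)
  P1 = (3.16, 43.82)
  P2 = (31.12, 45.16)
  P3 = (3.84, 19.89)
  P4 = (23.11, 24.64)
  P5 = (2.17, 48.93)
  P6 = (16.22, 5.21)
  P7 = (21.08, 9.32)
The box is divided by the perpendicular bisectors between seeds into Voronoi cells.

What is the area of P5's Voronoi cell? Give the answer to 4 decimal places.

Area of P5's cell: 256.1189

1. box [0,39]×[0,62]: [(0, 0) (39, 0) (39, 62) (0, 62)]
2. ⊥bis P5·P0 via (7.9,37.54): [(0, 33.5657) (39, 53.1856) (39, 62) (0, 62)]  |A|=726.3498
3. ⊥bis P5·P1 via (2.665,46.375): [(0, 45.8587) (39, 53.4145) (39, 62) (0, 62)]  |A|=482.1736
4. ⊥bis P5·P2 via (16.645,47.045): [(0, 45.8587) (16.9173, 49.1362) (18.5925, 62) (0, 62)]  |A|=256.1189
5. ⊥bis P5·P3 via (3.005,34.41): [(0, 45.8587) (16.9173, 49.1362) (18.5925, 62) (0, 62)]  |A|=256.1189
6. ⊥bis P5·P4 via (12.64,36.785): [(0, 45.8587) (16.9173, 49.1362) (18.5925, 62) (0, 62)]  |A|=256.1189
7. ⊥bis P5·P6 via (9.195,27.07): [(0, 45.8587) (16.9173, 49.1362) (18.5925, 62) (0, 62)]  |A|=256.1189
8. ⊥bis P5·P7 via (11.625,29.125): [(0, 45.8587) (16.9173, 49.1362) (18.5925, 62) (0, 62)]  |A|=256.1189
9. canonical 4-gon: [(0, 45.8587) (16.9173, 49.1362) (18.5925, 62) (0, 62)]
10. shoelace: 256.1189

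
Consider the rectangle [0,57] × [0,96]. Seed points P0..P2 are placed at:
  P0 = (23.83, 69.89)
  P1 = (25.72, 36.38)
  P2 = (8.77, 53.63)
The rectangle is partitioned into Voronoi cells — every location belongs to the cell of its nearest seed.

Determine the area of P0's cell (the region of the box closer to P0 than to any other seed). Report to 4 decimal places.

Area of P0's cell: 2110.2512

1. box [0,57]×[0,96]: [(0, 0) (57, 0) (57, 96) (0, 96)]
2. ⊥bis P0·P1 via (24.775,53.135): [(0, 51.7377) (57, 54.9525) (57, 96) (0, 96)]  |A|=2431.3296
3. ⊥bis P0·P2 via (16.3,61.76): [(0, 76.857) (25.5642, 53.1795) (57, 54.9525) (57, 96) (0, 96)]  |A|=2110.2512
4. canonical 5-gon: [(0, 76.857) (25.5642, 53.1795) (57, 54.9525) (57, 96) (0, 96)]
5. shoelace: 2110.2512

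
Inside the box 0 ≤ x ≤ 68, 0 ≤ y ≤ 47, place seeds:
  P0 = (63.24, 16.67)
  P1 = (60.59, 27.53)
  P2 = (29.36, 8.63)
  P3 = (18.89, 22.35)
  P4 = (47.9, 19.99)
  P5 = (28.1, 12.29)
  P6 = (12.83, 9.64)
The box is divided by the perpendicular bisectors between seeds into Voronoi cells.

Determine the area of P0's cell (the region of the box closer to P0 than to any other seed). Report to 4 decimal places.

Area of P0's cell: 310.1034

1. box [0,68]×[0,47]: [(0, 0) (68, 0) (68, 47) (0, 47)]
2. ⊥bis P0·P1 via (61.915,22.1): [(0, 6.9918) (0, 0) (68, 0) (68, 23.5848)]  |A|=1039.6064
3. ⊥bis P0·P2 via (46.3,12.65): [(45.0349, 17.981) (49.3019, 0) (68, 0) (68, 23.5848)]  |A|=438.9188
4. ⊥bis P0·P3 via (41.065,19.51): [(45.0349, 17.981) (49.3019, 0) (68, 0) (68, 23.5848)]  |A|=438.9188
5. ⊥bis P0·P4 via (55.57,18.33): [(56.0777, 20.6756) (51.6029, 0) (68, 0) (68, 23.5848)]  |A|=310.1034
6. ⊥bis P0·P5 via (45.67,14.48): [(56.0777, 20.6756) (51.6029, 0) (68, 0) (68, 23.5848)]  |A|=310.1034
7. ⊥bis P0·P6 via (38.035,13.155): [(56.0777, 20.6756) (51.6029, 0) (68, 0) (68, 23.5848)]  |A|=310.1034
8. canonical 4-gon: [(56.0777, 20.6756) (51.6029, 0) (68, 0) (68, 23.5848)]
9. shoelace: 310.1034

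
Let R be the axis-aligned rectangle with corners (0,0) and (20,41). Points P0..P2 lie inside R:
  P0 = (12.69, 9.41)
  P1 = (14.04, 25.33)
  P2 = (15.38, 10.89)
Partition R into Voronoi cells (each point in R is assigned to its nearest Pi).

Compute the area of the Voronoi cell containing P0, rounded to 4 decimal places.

Area of P0's cell: 264.8771

1. box [0,20]×[0,41]: [(0, 0) (20, 0) (20, 41) (0, 41)]
2. ⊥bis P0·P1 via (13.365,17.37): [(0, 18.5033) (0, 0) (20, 0) (20, 16.8074)]  |A|=353.107
3. ⊥bis P0·P2 via (14.035,10.15): [(9.901, 17.6637) (0, 18.5033) (0, 0) (19.6194, 0)]  |A|=264.8771
4. canonical 4-gon: [(9.901, 17.6637) (0, 18.5033) (0, 0) (19.6194, 0)]
5. shoelace: 264.8771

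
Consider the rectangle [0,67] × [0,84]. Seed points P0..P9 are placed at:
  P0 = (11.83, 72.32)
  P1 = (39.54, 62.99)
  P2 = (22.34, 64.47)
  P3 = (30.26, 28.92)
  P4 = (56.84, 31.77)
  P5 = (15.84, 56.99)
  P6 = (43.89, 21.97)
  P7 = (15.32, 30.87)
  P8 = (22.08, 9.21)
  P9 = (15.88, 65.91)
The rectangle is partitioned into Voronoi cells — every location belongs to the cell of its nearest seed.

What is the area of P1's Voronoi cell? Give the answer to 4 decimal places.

Area of P1's cell: 1244.7352

1. box [0,67]×[0,84]: [(0, 0) (67, 0) (67, 84) (0, 84)]
2. ⊥bis P1·P0 via (25.685,67.655): [(2.9055, 0) (67, 0) (67, 84) (31.1884, 84)]  |A|=4196.0586
3. ⊥bis P1·P2 via (30.94,63.73): [(25.4563, 0) (67, 0) (67, 84) (32.6842, 84)]  |A|=3186.1024
4. ⊥bis P1·P3 via (34.9,45.955): [(29.5362, 47.416) (67, 37.2116) (67, 84) (32.6842, 84)]  |A|=1504.1406
5. ⊥bis P1·P4 via (48.19,47.38): [(29.5362, 47.416) (42.0861, 43.9976) (67, 57.8032) (67, 84) (32.6842, 84)]  |A|=1247.6318
6. ⊥bis P1·P5 via (27.69,59.99): [(29.8754, 51.3577) (30.9723, 47.0248) (42.0861, 43.9976) (67, 57.8032) (67, 84) (32.6842, 84)]  |A|=1244.7352
7. ⊥bis P1·P6 via (41.715,42.48): [(29.8754, 51.3577) (30.9723, 47.0248) (42.0861, 43.9976) (67, 57.8032) (67, 84) (32.6842, 84)]  |A|=1244.7352
8. ⊥bis P1·P7 via (27.43,46.93): [(29.8754, 51.3577) (30.9723, 47.0248) (42.0861, 43.9976) (67, 57.8032) (67, 84) (32.6842, 84)]  |A|=1244.7352
9. ⊥bis P1·P8 via (30.81,36.1): [(29.8754, 51.3577) (30.9723, 47.0248) (42.0861, 43.9976) (67, 57.8032) (67, 84) (32.6842, 84)]  |A|=1244.7352
10. ⊥bis P1·P9 via (27.71,64.45): [(29.8754, 51.3577) (30.9723, 47.0248) (42.0861, 43.9976) (67, 57.8032) (67, 84) (32.6842, 84)]  |A|=1244.7352
11. canonical 6-gon: [(29.8754, 51.3577) (30.9723, 47.0248) (42.0861, 43.9976) (67, 57.8032) (67, 84) (32.6842, 84)]
12. shoelace: 1244.7352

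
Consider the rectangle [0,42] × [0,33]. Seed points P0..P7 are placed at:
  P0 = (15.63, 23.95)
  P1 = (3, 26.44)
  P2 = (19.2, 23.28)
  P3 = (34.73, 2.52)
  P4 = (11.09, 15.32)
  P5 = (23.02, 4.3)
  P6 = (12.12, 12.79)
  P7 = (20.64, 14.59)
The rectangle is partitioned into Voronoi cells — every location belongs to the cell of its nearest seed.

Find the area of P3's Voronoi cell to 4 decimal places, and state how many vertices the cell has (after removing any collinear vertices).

Area of P3's cell: 226.5118 (5 vertices)

1. box [0,42]×[0,33]: [(0, 0) (42, 0) (42, 33) (0, 33)]
2. ⊥bis P3·P0 via (25.18,13.235): [(10.3305, 0) (42, 0) (42, 28.2262)]  |A|=446.9557
3. ⊥bis P3·P1 via (18.865,14.48): [(10.3305, 0) (42, 0) (42, 28.2262)]  |A|=446.9557
4. ⊥bis P3·P2 via (26.965,12.9): [(13.5159, 2.8391) (10.3305, 0) (42, 0) (42, 24.1473)]  |A|=388.8631
5. ⊥bis P3·P4 via (22.91,8.92): [(23.7715, 10.511) (18.0802, 0) (42, 0) (42, 24.1473)]  |A|=345.7953
6. ⊥bis P3·P5 via (28.875,3.41): [(30.7477, 15.7297) (28.3567, 0) (42, 0) (42, 24.1473)]  |A|=243.1594
7. ⊥bis P3·P6 via (23.425,7.655): [(30.7477, 15.7297) (28.3567, 0) (42, 0) (42, 24.1473)]  |A|=243.1594
8. ⊥bis P3·P7 via (27.685,8.555): [(39.3325, 22.1518) (30.0825, 11.3537) (28.3567, 0) (42, 0) (42, 24.1473)]  |A|=226.5118
9. canonical 5-gon: [(39.3325, 22.1518) (30.0825, 11.3537) (28.3567, 0) (42, 0) (42, 24.1473)]
10. shoelace: 226.5118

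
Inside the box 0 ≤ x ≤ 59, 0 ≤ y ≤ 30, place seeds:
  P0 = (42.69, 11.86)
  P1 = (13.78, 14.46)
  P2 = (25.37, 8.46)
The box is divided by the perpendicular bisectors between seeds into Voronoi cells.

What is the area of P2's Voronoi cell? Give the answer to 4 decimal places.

Area of P2's cell: 350.1681

1. box [0,59]×[0,30]: [(0, 0) (59, 0) (59, 30) (0, 30)]
2. ⊥bis P2·P0 via (34.03,10.16): [(0, 0) (36.0245, 0) (30.1353, 30) (0, 30)]  |A|=992.3965
3. ⊥bis P2·P1 via (19.575,11.46): [(13.6423, 0) (36.0245, 0) (30.1353, 30) (29.1729, 30)]  |A|=350.1681
4. canonical 4-gon: [(13.6423, 0) (36.0245, 0) (30.1353, 30) (29.1729, 30)]
5. shoelace: 350.1681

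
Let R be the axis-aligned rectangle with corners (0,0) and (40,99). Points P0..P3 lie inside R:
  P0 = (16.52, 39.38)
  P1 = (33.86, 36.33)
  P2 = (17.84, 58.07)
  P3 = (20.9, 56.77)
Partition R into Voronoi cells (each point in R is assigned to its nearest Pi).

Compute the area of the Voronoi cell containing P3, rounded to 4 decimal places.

1. box [0,40]×[0,99]: [(0, 0) (40, 0) (40, 99) (0, 99)]
2. ⊥bis P3·P0 via (18.71,48.075): [(0, 52.7875) (40, 42.7127) (40, 99) (0, 99)]  |A|=2049.9964
3. ⊥bis P3·P1 via (27.38,46.55): [(0, 52.7875) (26.6365, 46.0786) (40, 54.5517) (40, 99) (0, 99)]  |A|=1970.891
4. ⊥bis P3·P2 via (19.37,57.42): [(15.7199, 48.8281) (26.6365, 46.0786) (40, 54.5517) (40, 99) (37.0347, 99)]  |A|=678.6134
5. canonical 5-gon: [(15.7199, 48.8281) (26.6365, 46.0786) (40, 54.5517) (40, 99) (37.0347, 99)]
6. shoelace: 678.6134

Area of P3's cell: 678.6134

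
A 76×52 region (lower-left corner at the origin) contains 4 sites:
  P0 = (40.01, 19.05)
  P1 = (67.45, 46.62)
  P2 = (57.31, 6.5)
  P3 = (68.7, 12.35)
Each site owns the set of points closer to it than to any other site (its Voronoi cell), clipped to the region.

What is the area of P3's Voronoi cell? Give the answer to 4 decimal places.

1. box [0,76]×[0,52]: [(0, 0) (76, 0) (76, 52) (0, 52)]
2. ⊥bis P3·P0 via (54.355,15.7): [(50.6886, 0) (76, 0) (76, 52) (62.8322, 52)]  |A|=1000.4609
3. ⊥bis P3·P1 via (68.075,29.485): [(57.484, 29.0987) (50.6886, 0) (76, 0) (76, 29.7741)]  |A|=643.913
4. ⊥bis P3·P2 via (63.005,9.425): [(57.484, 29.0987) (56.0513, 22.9638) (67.8458, 0) (76, 0) (76, 29.7741)]  |A|=446.9154
5. canonical 5-gon: [(57.484, 29.0987) (56.0513, 22.9638) (67.8458, 0) (76, 0) (76, 29.7741)]
6. shoelace: 446.9154

Area of P3's cell: 446.9154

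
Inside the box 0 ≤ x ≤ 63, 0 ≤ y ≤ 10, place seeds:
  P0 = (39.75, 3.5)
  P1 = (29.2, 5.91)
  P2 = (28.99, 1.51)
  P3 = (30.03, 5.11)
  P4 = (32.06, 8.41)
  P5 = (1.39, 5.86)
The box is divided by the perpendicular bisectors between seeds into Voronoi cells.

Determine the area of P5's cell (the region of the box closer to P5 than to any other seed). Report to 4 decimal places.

1. box [0,63]×[0,10]: [(0, 0) (63, 0) (63, 10) (0, 10)]
2. ⊥bis P5·P0 via (20.57,4.68): [(0, 0) (20.2821, 0) (20.8973, 10) (0, 10)]  |A|=205.8969
3. ⊥bis P5·P1 via (15.295,5.885): [(0, 0) (15.3056, 0) (15.2876, 10) (0, 10)]  |A|=152.9659
4. ⊥bis P5·P2 via (15.19,3.685): [(0, 0) (14.6092, 0) (15.2977, 4.3685) (15.2876, 10) (0, 10)]  |A|=151.4449
5. ⊥bis P5·P3 via (15.71,5.485): [(0, 0) (14.6092, 0) (15.2977, 4.3685) (15.2876, 10) (0, 10)]  |A|=151.4449
6. ⊥bis P5·P4 via (16.725,7.135): [(0, 0) (14.6092, 0) (15.2977, 4.3685) (15.2876, 10) (0, 10)]  |A|=151.4449
7. canonical 5-gon: [(0, 0) (14.6092, 0) (15.2977, 4.3685) (15.2876, 10) (0, 10)]
8. shoelace: 151.4449

Area of P5's cell: 151.4449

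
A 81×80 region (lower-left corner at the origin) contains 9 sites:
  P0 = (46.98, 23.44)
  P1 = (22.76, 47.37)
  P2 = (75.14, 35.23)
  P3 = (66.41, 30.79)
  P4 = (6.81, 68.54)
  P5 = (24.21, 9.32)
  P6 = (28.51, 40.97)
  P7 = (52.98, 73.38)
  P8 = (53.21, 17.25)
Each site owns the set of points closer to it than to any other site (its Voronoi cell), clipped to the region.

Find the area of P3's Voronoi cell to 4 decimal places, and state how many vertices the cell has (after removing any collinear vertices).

1. box [0,81]×[0,80]: [(0, 0) (81, 0) (81, 80) (0, 80)]
2. ⊥bis P3·P0 via (56.695,27.115): [(66.9521, 0) (81, 0) (81, 80) (36.6896, 80)]  |A|=2334.3321
3. ⊥bis P3·P1 via (44.585,39.08): [(48.3847, 49.0835) (66.9521, 0) (81, 0) (81, 80) (60.128, 80)]  |A|=1972.0151
4. ⊥bis P3·P2 via (70.775,33.01): [(54.4624, 65.0841) (48.3847, 49.0835) (66.9521, 0) (81, 0) (81, 12.9054)]  |A|=926.0886
5. ⊥bis P3·P4 via (36.61,49.665): [(54.4624, 65.0841) (48.3847, 49.0835) (66.9521, 0) (81, 0) (81, 12.9054)]  |A|=926.0886
6. ⊥bis P3·P5 via (45.31,20.055): [(54.4624, 65.0841) (48.3847, 49.0835) (66.9521, 0) (81, 0) (81, 12.9054)]  |A|=926.0886
7. ⊥bis P3·P6 via (47.46,35.88): [(55.0133, 64.0009) (49.9179, 45.0306) (66.9521, 0) (81, 0) (81, 12.9054)]  |A|=893.5216
8. ⊥bis P3·P7 via (59.695,52.085): [(60.8831, 52.4596) (51.0833, 49.3694) (49.9179, 45.0306) (66.9521, 0) (81, 0) (81, 12.9054)]  |A|=827.9014
9. ⊥bis P3·P8 via (59.81,24.02): [(60.8831, 52.4596) (51.0833, 49.3694) (49.9179, 45.0306) (56.7299, 27.0228) (81, 3.3621) (81, 12.9054)]  |A|=597.2954
10. canonical 6-gon: [(60.8831, 52.4596) (51.0833, 49.3694) (49.9179, 45.0306) (56.7299, 27.0228) (81, 3.3621) (81, 12.9054)]
11. shoelace: 597.2954

Area of P3's cell: 597.2954 (6 vertices)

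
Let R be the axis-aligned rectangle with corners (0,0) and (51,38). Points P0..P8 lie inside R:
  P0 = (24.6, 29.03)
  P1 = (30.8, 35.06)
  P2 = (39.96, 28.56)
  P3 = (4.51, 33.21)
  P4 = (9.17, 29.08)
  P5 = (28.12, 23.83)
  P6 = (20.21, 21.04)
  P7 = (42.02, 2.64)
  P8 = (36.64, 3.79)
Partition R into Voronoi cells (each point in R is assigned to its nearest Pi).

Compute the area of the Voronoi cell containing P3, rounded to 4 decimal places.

Area of P3's cell: 94.1063

1. box [0,51]×[0,38]: [(0, 0) (51, 0) (51, 38) (0, 38)]
2. ⊥bis P3·P0 via (14.555,31.12): [(0, 0) (8.0801, 0) (15.9865, 38) (0, 38)]  |A|=457.2642
3. ⊥bis P3·P1 via (17.655,34.135): [(0, 0) (8.0801, 0) (15.9865, 38) (0, 38)]  |A|=457.2642
4. ⊥bis P3·P2 via (22.235,30.885): [(0, 0) (8.0801, 0) (15.9865, 38) (0, 38)]  |A|=457.2642
5. ⊥bis P3·P4 via (6.84,31.145): [(0, 23.4272) (12.9154, 38) (0, 38)]  |A|=94.1063
6. ⊥bis P3·P5 via (16.315,28.52): [(0, 23.4272) (12.9154, 38) (0, 38)]  |A|=94.1063
7. ⊥bis P3·P6 via (12.36,27.125): [(0, 23.4272) (12.9154, 38) (0, 38)]  |A|=94.1063
8. ⊥bis P3·P7 via (23.265,17.925): [(0, 23.4272) (12.9154, 38) (0, 38)]  |A|=94.1063
9. ⊥bis P3·P8 via (20.575,18.5): [(0, 23.4272) (12.9154, 38) (0, 38)]  |A|=94.1063
10. canonical 3-gon: [(0, 23.4272) (12.9154, 38) (0, 38)]
11. shoelace: 94.1063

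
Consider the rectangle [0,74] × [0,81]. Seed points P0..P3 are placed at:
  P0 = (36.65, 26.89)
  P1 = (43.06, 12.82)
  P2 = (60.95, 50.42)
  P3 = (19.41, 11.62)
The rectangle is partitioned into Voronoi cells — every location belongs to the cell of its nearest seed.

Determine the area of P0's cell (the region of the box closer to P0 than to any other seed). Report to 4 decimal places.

Area of P0's cell: 1768.2686

1. box [0,74]×[0,81]: [(0, 0) (74, 0) (74, 81) (0, 81)]
2. ⊥bis P0·P1 via (39.855,19.855): [(0, 1.6979) (74, 35.4108) (74, 81) (0, 81)]  |A|=4620.9802
3. ⊥bis P0·P2 via (48.8,38.655): [(0, 1.6979) (58.6937, 28.4375) (7.7968, 81) (0, 81)]  |A|=2532.177
4. ⊥bis P0·P3 via (28.03,19.255): [(0, 50.9012) (31.0511, 15.8441) (58.6937, 28.4375) (7.7968, 81) (0, 81)]  |A|=1768.2686
5. canonical 5-gon: [(0, 50.9012) (31.0511, 15.8441) (58.6937, 28.4375) (7.7968, 81) (0, 81)]
6. shoelace: 1768.2686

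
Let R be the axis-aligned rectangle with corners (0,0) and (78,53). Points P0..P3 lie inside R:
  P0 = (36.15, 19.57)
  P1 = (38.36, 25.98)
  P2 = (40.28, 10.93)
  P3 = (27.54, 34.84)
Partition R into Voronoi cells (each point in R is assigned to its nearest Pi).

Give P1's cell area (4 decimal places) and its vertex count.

Area of P1's cell: 1220.2043 (5 vertices)

1. box [0,78]×[0,53]: [(0, 0) (78, 0) (78, 53) (0, 53)]
2. ⊥bis P1·P0 via (37.255,22.775): [(0, 35.6195) (78, 8.7272) (78, 53) (0, 53)]  |A|=2404.4772
3. ⊥bis P1·P2 via (39.32,18.455): [(0, 35.6195) (46.9585, 19.4295) (78, 23.3896) (78, 53) (0, 53)]  |A|=2176.9058
4. ⊥bis P1·P3 via (32.95,30.41): [(29.0223, 25.6134) (46.9585, 19.4295) (78, 23.3896) (78, 53) (51.4479, 53)]  |A|=1220.2043
5. canonical 5-gon: [(29.0223, 25.6134) (46.9585, 19.4295) (78, 23.3896) (78, 53) (51.4479, 53)]
6. shoelace: 1220.2043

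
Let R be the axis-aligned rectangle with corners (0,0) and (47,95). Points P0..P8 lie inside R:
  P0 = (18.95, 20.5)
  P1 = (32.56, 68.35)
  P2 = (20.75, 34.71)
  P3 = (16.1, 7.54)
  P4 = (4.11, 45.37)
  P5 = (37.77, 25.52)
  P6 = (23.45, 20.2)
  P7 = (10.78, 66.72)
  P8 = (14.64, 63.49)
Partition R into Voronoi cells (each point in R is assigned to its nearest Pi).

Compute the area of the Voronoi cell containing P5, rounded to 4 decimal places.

1. box [0,47]×[0,95]: [(0, 0) (47, 0) (47, 95) (0, 95)]
2. ⊥bis P5·P0 via (28.36,23.01): [(34.4976, 0) (47, 0) (47, 95) (9.1576, 95)]  |A|=2391.3782
3. ⊥bis P5·P1 via (35.165,46.935): [(22.3927, 45.3813) (34.4976, 0) (47, 0) (47, 48.3747)]  |A|=878.8713
4. ⊥bis P5·P2 via (29.26,30.115): [(38.5654, 47.3486) (27.3891, 26.65) (34.4976, 0) (47, 0) (47, 48.3747)]  |A|=722.4893
5. ⊥bis P5·P3 via (26.935,16.53): [(38.5654, 47.3486) (27.3891, 26.65) (31.5826, 10.9286) (40.6502, 0) (47, 0) (47, 48.3747)]  |A|=688.8695
6. ⊥bis P5·P4 via (20.94,35.445): [(38.5654, 47.3486) (27.3891, 26.65) (31.5826, 10.9286) (40.6502, 0) (47, 0) (47, 48.3747)]  |A|=688.8695
7. ⊥bis P5·P6 via (30.61,22.86): [(38.5654, 47.3486) (28.463, 28.639) (37.8479, 3.3774) (40.6502, 0) (47, 0) (47, 48.3747)]  |A|=632.5537
8. ⊥bis P5·P7 via (24.275,46.12): [(38.5654, 47.3486) (28.463, 28.639) (37.8479, 3.3774) (40.6502, 0) (47, 0) (47, 48.3747)]  |A|=632.5537
9. ⊥bis P5·P8 via (26.205,44.505): [(38.5654, 47.3486) (28.463, 28.639) (37.8479, 3.3774) (40.6502, 0) (47, 0) (47, 48.3747)]  |A|=632.5537
10. canonical 6-gon: [(38.5654, 47.3486) (28.463, 28.639) (37.8479, 3.3774) (40.6502, 0) (47, 0) (47, 48.3747)]
11. shoelace: 632.5537

Area of P5's cell: 632.5537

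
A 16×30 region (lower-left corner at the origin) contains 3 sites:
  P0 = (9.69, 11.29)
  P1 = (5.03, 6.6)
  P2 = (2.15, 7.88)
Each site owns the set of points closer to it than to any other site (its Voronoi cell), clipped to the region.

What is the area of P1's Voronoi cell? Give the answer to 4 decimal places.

Area of P1's cell: 88.0506

1. box [0,16]×[0,30]: [(0, 0) (16, 0) (16, 30) (0, 30)]
2. ⊥bis P1·P0 via (7.36,8.945): [(0, 16.2579) (0, 0) (16, 0) (16, 0.3603)]  |A|=132.9455
3. ⊥bis P1·P2 via (3.59,7.24): [(5.2705, 11.0211) (0.3722, 0) (16, 0) (16, 0.3603)]  |A|=88.0506
4. canonical 4-gon: [(5.2705, 11.0211) (0.3722, 0) (16, 0) (16, 0.3603)]
5. shoelace: 88.0506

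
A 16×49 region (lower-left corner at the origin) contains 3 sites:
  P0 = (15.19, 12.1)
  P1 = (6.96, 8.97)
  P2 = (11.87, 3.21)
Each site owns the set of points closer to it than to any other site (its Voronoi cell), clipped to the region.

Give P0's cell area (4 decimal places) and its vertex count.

1. box [0,16]×[0,49]: [(0, 0) (16, 0) (16, 49) (0, 49)]
2. ⊥bis P0·P1 via (11.075,10.535): [(0, 39.6555) (15.0816, 0) (16, 0) (16, 49) (0, 49)]  |A|=484.965
3. ⊥bis P0·P2 via (13.53,7.655): [(0, 39.6555) (11.9452, 8.2468) (16, 6.7326) (16, 49) (0, 49)]  |A|=467.5287
4. canonical 5-gon: [(0, 39.6555) (11.9452, 8.2468) (16, 6.7326) (16, 49) (0, 49)]
5. shoelace: 467.5287

Area of P0's cell: 467.5287 (5 vertices)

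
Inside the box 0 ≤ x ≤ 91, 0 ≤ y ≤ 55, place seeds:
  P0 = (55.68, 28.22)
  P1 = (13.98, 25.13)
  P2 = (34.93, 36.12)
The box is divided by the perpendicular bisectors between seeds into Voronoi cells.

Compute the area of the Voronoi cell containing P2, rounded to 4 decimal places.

Area of P2's cell: 989.5614

1. box [0,91]×[0,55]: [(0, 0) (91, 0) (91, 55) (0, 55)]
2. ⊥bis P2·P0 via (45.305,32.17): [(0, 0) (33.0571, 0) (53.9969, 55) (0, 55)]  |A|=2393.9863
3. ⊥bis P2·P1 via (24.455,30.625): [(36.1958, 8.2438) (53.9969, 55) (11.6683, 55)]  |A|=989.5614
4. canonical 3-gon: [(36.1958, 8.2438) (53.9969, 55) (11.6683, 55)]
5. shoelace: 989.5614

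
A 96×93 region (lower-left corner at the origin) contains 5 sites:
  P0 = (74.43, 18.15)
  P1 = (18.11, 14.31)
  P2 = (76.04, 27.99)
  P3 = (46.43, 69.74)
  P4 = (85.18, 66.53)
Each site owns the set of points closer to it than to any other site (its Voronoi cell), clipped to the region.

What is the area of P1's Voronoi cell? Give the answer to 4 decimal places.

Area of P1's cell: 2151.8215

1. box [0,96]×[0,93]: [(0, 0) (96, 0) (96, 93) (0, 93)]
2. ⊥bis P1·P0 via (46.27,16.23): [(0, 0) (47.3766, 0) (41.0357, 93) (0, 93)]  |A|=4111.1707
3. ⊥bis P1·P2 via (47.075,21.15): [(0, 0) (47.3766, 0) (45.4716, 27.9398) (30.1078, 93) (0, 93)]  |A|=3755.6868
4. ⊥bis P1·P3 via (32.27,42.025): [(0, 58.5122) (0, 0) (47.3766, 0) (45.4716, 27.9398) (43.5004, 36.2872)]  |A|=2151.8215
5. ⊥bis P1·P4 via (51.645,40.42): [(0, 58.5122) (0, 0) (47.3766, 0) (45.4716, 27.9398) (43.5004, 36.2872)]  |A|=2151.8215
6. canonical 5-gon: [(0, 58.5122) (0, 0) (47.3766, 0) (45.4716, 27.9398) (43.5004, 36.2872)]
7. shoelace: 2151.8215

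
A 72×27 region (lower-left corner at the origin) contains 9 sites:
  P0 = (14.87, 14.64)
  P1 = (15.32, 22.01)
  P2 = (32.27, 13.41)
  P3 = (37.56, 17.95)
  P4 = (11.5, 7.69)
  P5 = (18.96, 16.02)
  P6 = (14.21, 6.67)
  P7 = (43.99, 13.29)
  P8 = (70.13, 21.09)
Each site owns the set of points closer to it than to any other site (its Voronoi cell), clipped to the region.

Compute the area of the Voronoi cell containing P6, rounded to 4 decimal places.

1. box [0,72]×[0,27]: [(0, 0) (72, 0) (72, 27) (0, 27)]
2. ⊥bis P6·P0 via (14.54,10.655): [(0, 11.8591) (0, 0) (72, 0) (72, 5.8967)]  |A|=639.2078
3. ⊥bis P6·P1 via (14.765,14.34): [(0, 11.8591) (0, 0) (72, 0) (72, 5.8967)]  |A|=639.2078
4. ⊥bis P6·P2 via (23.24,10.04): [(23.2806, 9.9312) (0, 11.8591) (0, 0) (26.9869, 0)]  |A|=272.0492
5. ⊥bis P6·P3 via (25.885,12.31): [(23.2806, 9.9312) (0, 11.8591) (0, 0) (26.9869, 0)]  |A|=272.0492
6. ⊥bis P6·P4 via (12.855,7.18): [(23.2806, 9.9312) (14.1743, 10.6853) (10.1526, 0) (26.9869, 0)]  |A|=133.7606
7. ⊥bis P6·P5 via (16.585,11.345): [(24.196, 7.4785) (18.606, 10.3183) (14.1743, 10.6853) (10.1526, 0) (26.9869, 0)]  |A|=128.205
8. ⊥bis P6·P7 via (29.1,9.98): [(24.196, 7.4785) (18.606, 10.3183) (14.1743, 10.6853) (10.1526, 0) (26.9869, 0)]  |A|=128.205
9. ⊥bis P6·P8 via (42.17,13.88): [(24.196, 7.4785) (18.606, 10.3183) (14.1743, 10.6853) (10.1526, 0) (26.9869, 0)]  |A|=128.205
10. canonical 5-gon: [(24.196, 7.4785) (18.606, 10.3183) (14.1743, 10.6853) (10.1526, 0) (26.9869, 0)]
11. shoelace: 128.205

Area of P6's cell: 128.2050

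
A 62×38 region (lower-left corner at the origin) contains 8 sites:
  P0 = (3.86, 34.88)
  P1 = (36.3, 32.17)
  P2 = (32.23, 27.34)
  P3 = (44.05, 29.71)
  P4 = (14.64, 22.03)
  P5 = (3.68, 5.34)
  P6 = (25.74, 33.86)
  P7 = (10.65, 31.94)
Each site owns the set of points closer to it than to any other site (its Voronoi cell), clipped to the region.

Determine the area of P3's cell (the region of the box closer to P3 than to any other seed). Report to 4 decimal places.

1. box [0,62]×[0,38]: [(0, 0) (62, 0) (62, 38) (0, 38)]
2. ⊥bis P3·P0 via (23.955,32.295): [(19.8006, 0) (62, 0) (62, 38) (24.6889, 38)]  |A|=1510.6997
3. ⊥bis P3·P1 via (40.175,30.94): [(30.354, 0) (62, 0) (62, 38) (42.416, 38)]  |A|=973.3695
4. ⊥bis P3·P2 via (38.14,28.525): [(38.6311, 26.0759) (43.8595, 0) (62, 0) (62, 38) (42.416, 38)]  |A|=797.286
5. ⊥bis P3·P4 via (29.345,25.87): [(38.6311, 26.0759) (43.8595, 0) (62, 0) (62, 38) (42.416, 38)]  |A|=797.286
6. ⊥bis P3·P5 via (23.865,17.525): [(38.6311, 26.0759) (43.8595, 0) (62, 0) (62, 38) (42.416, 38)]  |A|=797.286
7. ⊥bis P3·P6 via (34.895,31.785): [(38.6311, 26.0759) (43.8595, 0) (62, 0) (62, 38) (42.416, 38)]  |A|=797.286
8. ⊥bis P3·P7 via (27.35,30.825): [(38.6311, 26.0759) (43.8595, 0) (62, 0) (62, 38) (42.416, 38)]  |A|=797.286
9. canonical 5-gon: [(38.6311, 26.0759) (43.8595, 0) (62, 0) (62, 38) (42.416, 38)]
10. shoelace: 797.286

Area of P3's cell: 797.2860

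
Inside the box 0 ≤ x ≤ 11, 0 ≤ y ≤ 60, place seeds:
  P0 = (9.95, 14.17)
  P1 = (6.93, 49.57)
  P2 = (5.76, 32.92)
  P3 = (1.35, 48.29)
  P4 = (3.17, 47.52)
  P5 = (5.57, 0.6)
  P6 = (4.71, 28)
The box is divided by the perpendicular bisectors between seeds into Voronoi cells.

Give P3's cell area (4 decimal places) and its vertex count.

Area of P3's cell: 38.7464 (4 vertices)

1. box [0,11]×[0,60]: [(0, 0) (11, 0) (11, 60) (0, 60)]
2. ⊥bis P3·P0 via (5.65,31.23): [(0, 29.8059) (11, 32.5785) (11, 60) (0, 60)]  |A|=316.8859
3. ⊥bis P3·P1 via (4.14,48.93): [(0, 29.8059) (8.0608, 31.8377) (1.6006, 60) (0, 60)]  |A|=144.2336
4. ⊥bis P3·P2 via (3.555,40.605): [(0, 39.585) (5.8956, 41.2766) (1.6006, 60) (0, 60)]  |A|=75.1644
5. ⊥bis P3·P4 via (2.26,47.905): [(0, 42.5632) (3.6315, 51.1467) (1.6006, 60) (0, 60)]  |A|=38.7464
6. ⊥bis P3·P5 via (3.46,24.445): [(0, 42.5632) (3.6315, 51.1467) (1.6006, 60) (0, 60)]  |A|=38.7464
7. ⊥bis P3·P6 via (3.03,38.145): [(0, 42.5632) (3.6315, 51.1467) (1.6006, 60) (0, 60)]  |A|=38.7464
8. canonical 4-gon: [(0, 42.5632) (3.6315, 51.1467) (1.6006, 60) (0, 60)]
9. shoelace: 38.7464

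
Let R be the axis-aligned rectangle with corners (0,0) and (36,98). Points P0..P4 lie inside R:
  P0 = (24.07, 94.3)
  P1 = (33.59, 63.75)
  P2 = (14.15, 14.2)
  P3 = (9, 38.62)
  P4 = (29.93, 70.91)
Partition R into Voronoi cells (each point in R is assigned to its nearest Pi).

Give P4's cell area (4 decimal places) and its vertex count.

Area of P4's cell: 607.5418 (5 vertices)

1. box [0,36]×[0,98]: [(0, 0) (36, 0) (36, 98) (0, 98)]
2. ⊥bis P4·P0 via (27,82.605): [(0, 75.8406) (0, 0) (36, 0) (36, 84.8598)]  |A|=2892.6068
3. ⊥bis P4·P1 via (31.76,67.33): [(0, 75.8406) (0, 51.0951) (36, 69.4974) (36, 84.8598)]  |A|=721.9416
4. ⊥bis P4·P2 via (22.04,42.555): [(0, 75.8406) (0, 51.0951) (36, 69.4974) (36, 84.8598)]  |A|=721.9416
5. ⊥bis P4·P3 via (19.465,54.765): [(0, 75.8406) (0, 67.382) (14.0481, 58.2762) (36, 69.4974) (36, 84.8598)]  |A|=607.5418
6. canonical 5-gon: [(0, 75.8406) (0, 67.382) (14.0481, 58.2762) (36, 69.4974) (36, 84.8598)]
7. shoelace: 607.5418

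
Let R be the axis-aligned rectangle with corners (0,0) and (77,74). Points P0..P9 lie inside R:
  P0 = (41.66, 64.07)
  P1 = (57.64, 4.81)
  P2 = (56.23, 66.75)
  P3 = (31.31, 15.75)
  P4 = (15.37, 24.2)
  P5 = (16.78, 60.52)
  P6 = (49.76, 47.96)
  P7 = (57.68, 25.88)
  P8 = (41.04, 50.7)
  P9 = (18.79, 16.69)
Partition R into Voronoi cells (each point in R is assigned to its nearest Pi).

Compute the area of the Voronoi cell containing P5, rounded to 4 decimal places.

1. box [0,77]×[0,74]: [(0, 0) (77, 0) (77, 74) (0, 74)]
2. ⊥bis P5·P0 via (29.22,62.295): [(0, 0) (38.1086, 0) (27.5499, 74) (0, 74)]  |A|=2429.3619
3. ⊥bis P5·P1 via (37.21,32.665): [(0, 5.3737) (33.8042, 30.167) (27.5499, 74) (0, 74)]  |A|=1763.7249
4. ⊥bis P5·P2 via (36.505,63.635): [(0, 5.3737) (33.8042, 30.167) (27.5499, 74) (0, 74)]  |A|=1763.7249
5. ⊥bis P5·P3 via (24.045,38.135): [(0, 30.3313) (32.2857, 40.8095) (27.5499, 74) (0, 74)]  |A|=1162.1344
6. ⊥bis P5·P4 via (16.075,42.36): [(0, 42.9841) (32.1535, 41.7358) (27.5499, 74) (0, 74)]  |A|=943.0726
7. ⊥bis P5·P6 via (33.27,54.24): [(0, 42.9841) (28.5611, 41.8753) (31.1599, 48.6993) (27.5499, 74) (0, 74)]  |A|=930.6339
8. ⊥bis P5·P7 via (37.23,43.2): [(0, 42.9841) (28.5611, 41.8753) (31.1599, 48.6993) (27.5499, 74) (0, 74)]  |A|=930.6339
9. ⊥bis P5·P8 via (28.91,55.61): [(0, 42.9841) (23.431, 42.0744) (29.8445, 57.9185) (27.5499, 74) (0, 74)]  |A|=872.8871
10. ⊥bis P5·P9 via (17.785,38.605): [(0, 42.9841) (23.431, 42.0744) (29.8445, 57.9185) (27.5499, 74) (0, 74)]  |A|=872.8871
11. canonical 5-gon: [(0, 42.9841) (23.431, 42.0744) (29.8445, 57.9185) (27.5499, 74) (0, 74)]
12. shoelace: 872.8871

Area of P5's cell: 872.8871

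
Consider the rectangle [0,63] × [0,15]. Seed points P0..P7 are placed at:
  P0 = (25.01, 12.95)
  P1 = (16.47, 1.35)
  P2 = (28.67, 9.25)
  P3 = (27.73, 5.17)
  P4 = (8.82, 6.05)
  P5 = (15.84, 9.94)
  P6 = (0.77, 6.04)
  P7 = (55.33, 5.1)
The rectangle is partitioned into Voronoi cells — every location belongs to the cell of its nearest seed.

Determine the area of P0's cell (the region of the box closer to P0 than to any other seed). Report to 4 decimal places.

Area of P0's cell: 48.3235

1. box [0,63]×[0,15]: [(0, 0) (63, 0) (63, 15) (0, 15)]
2. ⊥bis P0·P1 via (20.74,7.15): [(30.4519, 0) (63, 0) (63, 15) (10.0772, 15)]  |A|=641.0311
3. ⊥bis P0·P2 via (26.84,11.1): [(21.9479, 6.2608) (30.7826, 15) (10.0772, 15)]  |A|=90.4747
4. ⊥bis P0·P3 via (26.37,9.06): [(20.7937, 7.1105) (23.9073, 8.199) (30.7826, 15) (10.0772, 15)]  |A|=88.5237
5. ⊥bis P0·P4 via (16.915,9.5): [(16.6256, 10.1791) (20.7937, 7.1105) (23.9073, 8.199) (30.7826, 15) (14.571, 15)]  |A|=77.6917
6. ⊥bis P0·P5 via (20.425,11.445): [(21.7393, 7.441) (23.9073, 8.199) (30.7826, 15) (19.2581, 15)]  |A|=48.3235
7. ⊥bis P0·P6 via (12.89,9.495): [(21.7393, 7.441) (23.9073, 8.199) (30.7826, 15) (19.2581, 15)]  |A|=48.3235
8. ⊥bis P0·P7 via (40.17,9.025): [(21.7393, 7.441) (23.9073, 8.199) (30.7826, 15) (19.2581, 15)]  |A|=48.3235
9. canonical 4-gon: [(21.7393, 7.441) (23.9073, 8.199) (30.7826, 15) (19.2581, 15)]
10. shoelace: 48.3235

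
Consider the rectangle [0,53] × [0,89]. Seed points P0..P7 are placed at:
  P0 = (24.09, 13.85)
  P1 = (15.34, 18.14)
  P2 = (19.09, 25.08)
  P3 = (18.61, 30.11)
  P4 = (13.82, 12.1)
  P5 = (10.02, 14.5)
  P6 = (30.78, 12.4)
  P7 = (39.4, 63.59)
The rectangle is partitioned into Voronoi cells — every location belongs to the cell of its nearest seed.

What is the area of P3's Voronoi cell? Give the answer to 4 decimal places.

1. box [0,53]×[0,89]: [(0, 0) (53, 0) (53, 89) (0, 89)]
2. ⊥bis P3·P0 via (21.35,21.98): [(0, 14.7846) (53, 32.6468) (53, 89) (0, 89)]  |A|=3460.0695
3. ⊥bis P3·P1 via (16.975,24.125): [(0, 28.7623) (22.9066, 22.5046) (53, 32.6468) (53, 89) (0, 89)]  |A|=3299.9786
4. ⊥bis P3·P2 via (18.85,27.595): [(0, 28.7623) (8.0467, 26.5641) (45.5788, 30.1457) (53, 32.6468) (53, 89) (0, 89)]  |A|=3197.1874
5. ⊥bis P3·P4 via (16.215,21.105): [(0, 28.7623) (8.0467, 26.5641) (45.5788, 30.1457) (53, 32.6468) (53, 89) (0, 89)]  |A|=3197.1874
6. ⊥bis P3·P5 via (14.315,22.305): [(0, 30.1824) (5.1248, 27.3623) (8.0467, 26.5641) (45.5788, 30.1457) (53, 32.6468) (53, 89) (0, 89)]  |A|=3193.5486
7. ⊥bis P3·P6 via (24.695,21.255): [(0, 30.1824) (5.1248, 27.3623) (8.0467, 26.5641) (36.3515, 29.2651) (53, 40.7057) (53, 89) (0, 89)]  |A|=3118.1921
8. ⊥bis P3·P7 via (29.005,46.85): [(0, 64.8612) (0, 30.1824) (5.1248, 27.3623) (8.0467, 26.5641) (36.3515, 29.2651) (46.3067, 36.1062)]  |A|=995.9875
9. canonical 6-gon: [(0, 64.8612) (0, 30.1824) (5.1248, 27.3623) (8.0467, 26.5641) (36.3515, 29.2651) (46.3067, 36.1062)]
10. shoelace: 995.9875

Area of P3's cell: 995.9875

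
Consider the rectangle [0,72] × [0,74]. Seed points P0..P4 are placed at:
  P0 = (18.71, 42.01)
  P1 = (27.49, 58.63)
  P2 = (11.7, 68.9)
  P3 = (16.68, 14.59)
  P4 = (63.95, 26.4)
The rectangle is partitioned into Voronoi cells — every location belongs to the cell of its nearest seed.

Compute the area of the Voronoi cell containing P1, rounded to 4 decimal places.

1. box [0,72]×[0,74]: [(0, 0) (72, 0) (72, 74) (0, 74)]
2. ⊥bis P1·P0 via (23.1,50.32): [(0, 62.5232) (72, 24.4871) (72, 74) (0, 74)]  |A|=2195.6257
3. ⊥bis P1·P2 via (19.595,63.765): [(13.9829, 55.1364) (72, 24.4871) (72, 74) (26.252, 74)]  |A|=1867.7835
4. ⊥bis P1·P3 via (22.085,36.61): [(13.9829, 55.1364) (72, 24.4871) (72, 74) (26.252, 74)]  |A|=1867.7835
5. ⊥bis P1·P4 via (45.72,42.515): [(13.9829, 55.1364) (43.2225, 39.6897) (72, 72.2441) (72, 74) (26.252, 74)]  |A|=1180.6205
6. canonical 5-gon: [(13.9829, 55.1364) (43.2225, 39.6897) (72, 72.2441) (72, 74) (26.252, 74)]
7. shoelace: 1180.6205

Area of P1's cell: 1180.6205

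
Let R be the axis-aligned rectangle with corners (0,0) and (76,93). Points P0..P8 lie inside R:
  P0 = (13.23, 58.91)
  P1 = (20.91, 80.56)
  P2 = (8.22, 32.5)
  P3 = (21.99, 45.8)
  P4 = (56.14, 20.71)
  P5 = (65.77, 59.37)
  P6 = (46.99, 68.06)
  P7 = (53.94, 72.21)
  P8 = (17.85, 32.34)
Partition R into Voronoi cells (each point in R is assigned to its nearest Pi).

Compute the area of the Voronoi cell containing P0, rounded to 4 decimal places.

Area of P0's cell: 566.9214

1. box [0,76]×[0,93]: [(0, 0) (76, 0) (76, 93) (0, 93)]
2. ⊥bis P0·P1 via (17.07,69.735): [(0, 75.7903) (0, 0) (76, 0) (76, 48.8305)]  |A|=4735.5911
3. ⊥bis P0·P2 via (10.725,45.705): [(0, 75.7903) (0, 47.7395) (76, 33.3223) (76, 48.8305)]  |A|=1655.242
4. ⊥bis P0·P3 via (17.61,52.355): [(34.4132, 63.5828) (0, 75.7903) (0, 47.7395) (8.336, 46.1582)]  |A|=575.9028
5. ⊥bis P0·P4 via (34.685,39.81): [(34.4132, 63.5828) (0, 75.7903) (0, 47.7395) (8.336, 46.1582)]  |A|=575.9028
6. ⊥bis P0·P5 via (39.5,59.14): [(34.4132, 63.5828) (0, 75.7903) (0, 47.7395) (8.336, 46.1582)]  |A|=575.9028
7. ⊥bis P0·P6 via (30.11,63.485): [(30.7474, 61.1333) (29.6229, 65.282) (0, 75.7903) (0, 47.7395) (8.336, 46.1582)]  |A|=566.9214
8. ⊥bis P0·P7 via (33.585,65.56): [(30.7474, 61.1333) (29.6229, 65.282) (0, 75.7903) (0, 47.7395) (8.336, 46.1582)]  |A|=566.9214
9. ⊥bis P0·P8 via (15.54,45.625): [(30.7474, 61.1333) (29.6229, 65.282) (0, 75.7903) (0, 47.7395) (8.336, 46.1582)]  |A|=566.9214
10. canonical 5-gon: [(30.7474, 61.1333) (29.6229, 65.282) (0, 75.7903) (0, 47.7395) (8.336, 46.1582)]
11. shoelace: 566.9214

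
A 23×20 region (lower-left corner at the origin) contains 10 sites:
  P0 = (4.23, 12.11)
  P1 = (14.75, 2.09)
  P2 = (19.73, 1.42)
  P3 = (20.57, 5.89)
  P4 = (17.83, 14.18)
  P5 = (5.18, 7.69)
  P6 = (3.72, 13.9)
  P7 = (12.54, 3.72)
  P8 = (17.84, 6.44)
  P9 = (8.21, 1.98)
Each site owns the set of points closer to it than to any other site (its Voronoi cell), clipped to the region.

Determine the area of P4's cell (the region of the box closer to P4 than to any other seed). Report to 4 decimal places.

Area of P4's cell: 115.4799

1. box [0,23]×[0,20]: [(0, 0) (23, 0) (23, 20) (0, 20)]
2. ⊥bis P4·P0 via (11.03,13.145): [(13.0307, 0) (23, 0) (23, 20) (9.9866, 20)]  |A|=229.8262
3. ⊥bis P4·P1 via (16.29,8.135): [(11.6111, 9.327) (23, 6.4256) (23, 20) (9.9866, 20)]  |A|=146.7447
4. ⊥bis P4·P2 via (18.78,7.8): [(11.6111, 9.327) (18.0384, 7.6896) (23, 8.4284) (23, 20) (9.9866, 20)]  |A|=141.7762
5. ⊥bis P4·P3 via (19.2,10.035): [(11.6111, 9.327) (14.687, 8.5434) (23, 11.291) (23, 20) (9.9866, 20)]  |A|=126.5217
6. ⊥bis P4·P5 via (11.505,10.935): [(11.3079, 11.3192) (12.4381, 9.1163) (14.687, 8.5434) (23, 11.291) (23, 20) (9.9866, 20)]  |A|=125.7299
7. ⊥bis P4·P6 via (10.775,14.04): [(10.7572, 14.9374) (11.3079, 11.3192) (12.4381, 9.1163) (14.687, 8.5434) (23, 11.291) (23, 20) (10.6567, 20)]  |A|=124.0337
8. ⊥bis P4·P7 via (15.185,8.95): [(10.7572, 14.9374) (11.3079, 11.3192) (11.5908, 10.7677) (15.4744, 8.8036) (23, 11.291) (23, 20) (10.6567, 20)]  |A|=121.1408
9. ⊥bis P4·P8 via (17.835,10.31): [(10.7572, 14.9374) (11.3079, 11.3192) (11.5908, 10.7677) (12.5095, 10.3031) (20.0406, 10.3128) (23, 11.291) (23, 20) (10.6567, 20)]  |A|=115.4799
10. ⊥bis P4·P9 via (13.02,8.08): [(10.7572, 14.9374) (11.3079, 11.3192) (11.5908, 10.7677) (12.5095, 10.3031) (20.0406, 10.3128) (23, 11.291) (23, 20) (10.6567, 20)]  |A|=115.4799
11. canonical 8-gon: [(10.7572, 14.9374) (11.3079, 11.3192) (11.5908, 10.7677) (12.5095, 10.3031) (20.0406, 10.3128) (23, 11.291) (23, 20) (10.6567, 20)]
12. shoelace: 115.4799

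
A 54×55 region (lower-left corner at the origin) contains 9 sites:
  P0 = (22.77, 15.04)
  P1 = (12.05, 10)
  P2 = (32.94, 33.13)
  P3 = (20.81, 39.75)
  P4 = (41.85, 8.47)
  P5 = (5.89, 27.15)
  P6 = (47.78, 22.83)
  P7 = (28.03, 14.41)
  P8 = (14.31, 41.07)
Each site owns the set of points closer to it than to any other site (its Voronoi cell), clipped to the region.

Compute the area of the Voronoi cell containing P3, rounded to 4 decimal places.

1. box [0,54]×[0,55]: [(0, 0) (54, 0) (54, 55) (0, 55)]
2. ⊥bis P3·P0 via (21.79,27.395): [(0, 25.6666) (54, 29.9499) (54, 55) (0, 55)]  |A|=1468.3541
3. ⊥bis P3·P1 via (16.43,24.875): [(0, 29.7129) (10.8254, 26.5253) (54, 29.9499) (54, 55) (0, 55)]  |A|=1446.4528
4. ⊥bis P3·P2 via (26.875,36.44): [(0, 29.7129) (10.8254, 26.5253) (21.9454, 27.4073) (37.0042, 55) (0, 55)]  |A|=810.4873
5. ⊥bis P3·P4 via (31.33,24.11): [(0, 29.7129) (10.8254, 26.5253) (21.9454, 27.4073) (37.0042, 55) (0, 55)]  |A|=810.4873
6. ⊥bis P3·P5 via (13.35,33.45): [(0, 49.2581) (18.6723, 27.1477) (21.9454, 27.4073) (37.0042, 55) (0, 55)]  |A|=612.1348
7. ⊥bis P3·P6 via (34.295,31.29): [(0, 49.2581) (18.6723, 27.1477) (21.9454, 27.4073) (37.0042, 55) (0, 55)]  |A|=612.1348
8. ⊥bis P3·P7 via (24.42,27.08): [(0, 49.2581) (18.6723, 27.1477) (21.9454, 27.4073) (37.0042, 55) (0, 55)]  |A|=612.1348
9. ⊥bis P3·P8 via (17.56,40.41): [(15.6045, 30.7804) (18.6723, 27.1477) (21.9454, 27.4073) (37.0042, 55) (20.5229, 55)]  |A|=318.8074
10. canonical 5-gon: [(15.6045, 30.7804) (18.6723, 27.1477) (21.9454, 27.4073) (37.0042, 55) (20.5229, 55)]
11. shoelace: 318.8074

Area of P3's cell: 318.8074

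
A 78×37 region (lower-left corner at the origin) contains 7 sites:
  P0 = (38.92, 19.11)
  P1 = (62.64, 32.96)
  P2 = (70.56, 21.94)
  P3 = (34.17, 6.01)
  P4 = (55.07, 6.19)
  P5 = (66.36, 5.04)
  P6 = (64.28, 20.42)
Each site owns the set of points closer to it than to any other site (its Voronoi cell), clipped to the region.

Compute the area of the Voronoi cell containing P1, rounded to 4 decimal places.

1. box [0,78]×[0,37]: [(0, 0) (78, 0) (78, 37) (0, 37)]
2. ⊥bis P1·P0 via (50.78,26.035): [(65.9817, 0) (78, 0) (78, 37) (44.3776, 37)]  |A|=844.3529
3. ⊥bis P1·P2 via (66.6,27.45): [(54.8744, 19.0229) (78, 35.6431) (78, 37) (44.3776, 37)]  |A|=317.907
4. ⊥bis P1·P3 via (48.405,19.485): [(54.8744, 19.0229) (78, 35.6431) (78, 37) (44.3776, 37)]  |A|=317.907
5. ⊥bis P1·P4 via (58.855,19.575): [(53.701, 21.0325) (56.5497, 20.2269) (78, 35.6431) (78, 37) (44.3776, 37)]  |A|=315.5172
6. ⊥bis P1·P5 via (64.5,19): [(53.701, 21.0325) (56.5497, 20.2269) (78, 35.6431) (78, 37) (44.3776, 37)]  |A|=315.5172
7. ⊥bis P1·P6 via (63.46,26.69): [(51.3243, 25.1029) (66.0058, 27.0229) (78, 35.6431) (78, 37) (44.3776, 37)]  |A|=269.8669
8. canonical 5-gon: [(51.3243, 25.1029) (66.0058, 27.0229) (78, 35.6431) (78, 37) (44.3776, 37)]
9. shoelace: 269.8669

Area of P1's cell: 269.8669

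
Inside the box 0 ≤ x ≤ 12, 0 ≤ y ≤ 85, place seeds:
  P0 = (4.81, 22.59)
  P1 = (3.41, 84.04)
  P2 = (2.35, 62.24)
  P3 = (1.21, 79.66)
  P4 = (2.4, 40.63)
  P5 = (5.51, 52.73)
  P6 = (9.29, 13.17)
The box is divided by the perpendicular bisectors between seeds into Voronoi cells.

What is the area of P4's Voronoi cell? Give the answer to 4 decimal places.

Area of P4's cell: 170.6932

1. box [0,12]×[0,85]: [(0, 0) (12, 0) (12, 85) (0, 85)]
2. ⊥bis P4·P0 via (3.605,31.61): [(0, 31.1284) (12, 32.7315) (12, 85) (0, 85)]  |A|=636.8406
3. ⊥bis P4·P1 via (2.905,62.335): [(0, 62.4026) (0, 31.1284) (12, 32.7315) (12, 62.1234)]  |A|=363.9964
4. ⊥bis P4·P2 via (2.375,51.435): [(0, 51.4295) (0, 31.1284) (12, 32.7315) (12, 51.4573)]  |A|=234.1612
5. ⊥bis P4·P3 via (1.805,60.145): [(0, 51.4295) (0, 31.1284) (12, 32.7315) (12, 51.4573)]  |A|=234.1612
6. ⊥bis P4·P5 via (3.955,46.68): [(0, 47.6965) (0, 31.1284) (12, 32.7315) (12, 44.6122)]  |A|=170.6932
7. ⊥bis P4·P6 via (5.845,26.9): [(0, 47.6965) (0, 31.1284) (12, 32.7315) (12, 44.6122)]  |A|=170.6932
8. canonical 4-gon: [(0, 47.6965) (0, 31.1284) (12, 32.7315) (12, 44.6122)]
9. shoelace: 170.6932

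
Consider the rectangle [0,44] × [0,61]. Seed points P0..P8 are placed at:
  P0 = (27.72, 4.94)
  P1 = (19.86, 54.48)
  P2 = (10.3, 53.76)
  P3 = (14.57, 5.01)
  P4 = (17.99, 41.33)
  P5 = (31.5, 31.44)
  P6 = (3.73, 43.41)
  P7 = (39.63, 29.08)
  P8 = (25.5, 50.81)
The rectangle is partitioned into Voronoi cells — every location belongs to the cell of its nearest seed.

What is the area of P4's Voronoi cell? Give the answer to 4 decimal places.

1. box [0,44]×[0,61]: [(0, 0) (44, 0) (44, 61) (0, 61)]
2. ⊥bis P4·P0 via (22.855,23.135): [(0, 17.024) (44, 28.7888) (44, 61) (0, 61)]  |A|=1676.1189
3. ⊥bis P4·P1 via (18.925,47.905): [(0, 50.5962) (0, 17.024) (44, 28.7888) (44, 44.3392)]  |A|=1080.6985
4. ⊥bis P4·P2 via (14.145,47.545): [(15.5115, 48.3904) (0, 38.794) (0, 17.024) (44, 28.7888) (44, 44.3392)]  |A|=989.1631
5. ⊥bis P4·P3 via (16.28,23.17): [(15.5115, 48.3904) (0, 38.794) (0, 24.703) (21.2394, 22.703) (44, 28.7888) (44, 44.3392)]  |A|=907.6149
6. ⊥bis P4·P5 via (24.745,36.385): [(31.8343, 46.0692) (15.5115, 48.3904) (0, 38.794) (0, 24.703) (15.1489, 23.2765)]  |A|=505.1552
7. ⊥bis P4·P6 via (10.86,42.37): [(31.8343, 46.0692) (15.5115, 48.3904) (11.3639, 45.8244) (8.1708, 23.9336) (15.1489, 23.2765)]  |A|=334.4297
8. ⊥bis P4·P7 via (28.81,35.205): [(31.8343, 46.0692) (15.5115, 48.3904) (11.3639, 45.8244) (8.1708, 23.9336) (15.1489, 23.2765)]  |A|=334.4297
9. ⊥bis P4·P8 via (21.745,46.07): [(28.1313, 41.0108) (19.5388, 47.8177) (15.5115, 48.3904) (11.3639, 45.8244) (8.1708, 23.9336) (15.1489, 23.2765)]  |A|=300.0944
10. canonical 6-gon: [(28.1313, 41.0108) (19.5388, 47.8177) (15.5115, 48.3904) (11.3639, 45.8244) (8.1708, 23.9336) (15.1489, 23.2765)]
11. shoelace: 300.0944

Area of P4's cell: 300.0944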